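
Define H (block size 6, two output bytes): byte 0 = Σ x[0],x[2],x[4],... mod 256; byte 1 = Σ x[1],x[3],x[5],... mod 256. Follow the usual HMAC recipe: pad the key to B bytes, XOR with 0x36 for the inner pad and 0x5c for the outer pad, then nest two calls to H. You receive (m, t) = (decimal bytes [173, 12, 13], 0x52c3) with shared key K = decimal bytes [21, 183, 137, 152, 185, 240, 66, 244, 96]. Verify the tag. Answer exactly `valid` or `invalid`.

Key decimal bytes [21, 183, 137, 152, 185, 240, 66, 244, 96] = 15 b7 89 98 b9 f0 42 f4 60 is 9 bytes > B = 6, so hash it first: H(key) = f9 33, then zero-pad to 6 bytes: K' = f9 33 00 00 00 00.
K' ⊕ ipad = cf 05 36 36 36 36; K' ⊕ opad = a5 6f 5c 5c 5c 5c.
Inner hash: even-index sum = 501 mod 256 = 245; odd-index sum = 125 mod 256 = 125 → f5 7d.
Outer hash (recomputed tag): even-index sum = 594 mod 256 = 82; odd-index sum = 420 mod 256 = 164 → 52 a4.
Recomputed tag = 52a4; claimed = 52c3 → mismatch.

invalid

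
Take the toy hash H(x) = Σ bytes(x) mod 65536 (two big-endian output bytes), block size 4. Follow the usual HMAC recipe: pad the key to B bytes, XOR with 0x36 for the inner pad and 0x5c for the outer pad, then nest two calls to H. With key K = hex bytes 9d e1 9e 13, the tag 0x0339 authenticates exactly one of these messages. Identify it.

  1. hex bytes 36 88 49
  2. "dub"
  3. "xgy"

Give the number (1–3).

Key hex bytes 9d e1 9e 13 is exactly B = 4 bytes: K' = 9d e1 9e 13.
K' ⊕ ipad = ab d7 a8 25; K' ⊕ opad = c1 bd c2 4f.
m1: inner = H(ab d7 a8 25 36 88 49) = 03 56; tag = H(c1 bd c2 4f 03 56) = 02e8
m2: inner = H(ab d7 a8 25 64 75 62) = 03 8a; tag = H(c1 bd c2 4f 03 8a) = 031c
m3: inner = H(ab d7 a8 25 78 67 79) = 03 a7; tag = H(c1 bd c2 4f 03 a7) = 0339 ← matches

3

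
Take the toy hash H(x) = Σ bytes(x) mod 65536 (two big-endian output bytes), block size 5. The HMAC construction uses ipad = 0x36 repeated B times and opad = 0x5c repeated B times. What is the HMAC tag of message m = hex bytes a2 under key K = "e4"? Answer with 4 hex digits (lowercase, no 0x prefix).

Key "e4" = 65 34 is 2 bytes ≤ B = 5; zero-pad to 5 bytes: K' = 65 34 00 00 00.
K' ⊕ ipad = 53 02 36 36 36.  K' ⊕ opad = 39 68 5c 5c 5c.
Inner input = (K'⊕ipad) ∥ m = 53 02 36 36 36 ∥ a2.
Inner hash: sum = 83+2+54+54+54+162 = 409 → 01 99.
Outer input = (K'⊕opad) ∥ inner = 39 68 5c 5c 5c ∥ 01 99.
Outer hash (tag): sum = 57+104+92+92+92+1+153 = 591 → 02 4f.

024f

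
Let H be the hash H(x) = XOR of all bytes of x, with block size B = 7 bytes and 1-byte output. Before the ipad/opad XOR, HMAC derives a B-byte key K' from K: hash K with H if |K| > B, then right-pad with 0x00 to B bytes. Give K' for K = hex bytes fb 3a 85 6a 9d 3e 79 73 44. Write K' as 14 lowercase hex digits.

c3000000000000

|K| = 9 > B = 7, so first hash the key.
H(K): XOR fb⊕3a⊕85⊕6a⊕9d⊕3e⊕79⊕73⊕44 = c3.
Zero-pad H(K) = c3 to 7 bytes: K' = c3 00 00 00 00 00 00.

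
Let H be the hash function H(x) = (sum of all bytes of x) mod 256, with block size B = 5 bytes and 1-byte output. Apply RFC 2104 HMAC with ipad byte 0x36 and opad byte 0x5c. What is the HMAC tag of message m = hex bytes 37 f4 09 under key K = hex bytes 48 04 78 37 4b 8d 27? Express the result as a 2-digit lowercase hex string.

ee

Key hex bytes 48 04 78 37 4b 8d 27 is 7 bytes > B = 5, so hash it first: H(key) = fa, then zero-pad to 5 bytes: K' = fa 00 00 00 00.
K' ⊕ ipad = cc 36 36 36 36.  K' ⊕ opad = a6 5c 5c 5c 5c.
Inner input = (K'⊕ipad) ∥ m = cc 36 36 36 36 ∥ 37 f4 09.
Inner hash: sum = 204+54+54+54+54+55+244+9 = 728; mod 256 = 216 → d8.
Outer input = (K'⊕opad) ∥ inner = a6 5c 5c 5c 5c ∥ d8.
Outer hash (tag): sum = 166+92+92+92+92+216 = 750; mod 256 = 238 → ee.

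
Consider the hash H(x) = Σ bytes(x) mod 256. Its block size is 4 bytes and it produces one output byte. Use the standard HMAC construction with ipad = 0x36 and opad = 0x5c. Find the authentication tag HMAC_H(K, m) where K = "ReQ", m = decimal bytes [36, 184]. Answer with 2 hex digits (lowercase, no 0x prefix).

Key "ReQ" = 52 65 51 is 3 bytes ≤ B = 4; zero-pad to 4 bytes: K' = 52 65 51 00.
K' ⊕ ipad = 64 53 67 36.  K' ⊕ opad = 0e 39 0d 5c.
Inner input = (K'⊕ipad) ∥ m = 64 53 67 36 ∥ 24 b8.
Inner hash: sum = 100+83+103+54+36+184 = 560; mod 256 = 48 → 30.
Outer input = (K'⊕opad) ∥ inner = 0e 39 0d 5c ∥ 30.
Outer hash (tag): sum = 14+57+13+92+48 = 224 → e0.

e0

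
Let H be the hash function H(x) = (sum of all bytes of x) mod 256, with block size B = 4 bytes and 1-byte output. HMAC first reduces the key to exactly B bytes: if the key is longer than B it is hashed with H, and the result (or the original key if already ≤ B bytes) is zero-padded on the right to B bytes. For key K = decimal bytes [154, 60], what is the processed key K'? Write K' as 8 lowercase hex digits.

Key decimal bytes [154, 60] = 9a 3c is 2 bytes ≤ B = 4; zero-pad to 4 bytes: K' = 9a 3c 00 00.

9a3c0000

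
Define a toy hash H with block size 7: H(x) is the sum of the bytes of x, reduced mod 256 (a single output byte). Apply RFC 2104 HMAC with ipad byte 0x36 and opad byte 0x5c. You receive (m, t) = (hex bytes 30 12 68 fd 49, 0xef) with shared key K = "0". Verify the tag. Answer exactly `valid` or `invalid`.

Key "0" = 30 is 1 byte ≤ B = 7; zero-pad to 7 bytes: K' = 30 00 00 00 00 00 00.
K' ⊕ ipad = 06 36 36 36 36 36 36; K' ⊕ opad = 6c 5c 5c 5c 5c 5c 5c.
Inner hash: sum = 6+54+54+54+54+54+54+48+18+104+253+73 = 826; mod 256 = 58 → 3a.
Outer hash (recomputed tag): sum = 108+92+92+92+92+92+92+58 = 718; mod 256 = 206 → ce.
Recomputed tag = ce; claimed = ef → mismatch.

invalid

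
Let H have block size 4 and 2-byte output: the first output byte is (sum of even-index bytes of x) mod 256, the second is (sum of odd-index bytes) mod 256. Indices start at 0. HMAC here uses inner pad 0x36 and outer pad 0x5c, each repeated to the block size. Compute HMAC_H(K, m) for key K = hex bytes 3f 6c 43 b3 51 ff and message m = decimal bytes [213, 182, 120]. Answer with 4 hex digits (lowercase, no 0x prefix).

Key hex bytes 3f 6c 43 b3 51 ff is 6 bytes > B = 4, so hash it first: H(key) = d3 1e, then zero-pad to 4 bytes: K' = d3 1e 00 00.
K' ⊕ ipad = e5 28 36 36.  K' ⊕ opad = 8f 42 5c 5c.
Inner input = (K'⊕ipad) ∥ m = e5 28 36 36 ∥ d5 b6 78.
Inner hash: even-index sum = 616 mod 256 = 104; odd-index sum = 276 mod 256 = 20 → 68 14.
Outer input = (K'⊕opad) ∥ inner = 8f 42 5c 5c ∥ 68 14.
Outer hash (tag): even-index sum = 339 mod 256 = 83; odd-index sum = 178 mod 256 = 178 → 53 b2.

53b2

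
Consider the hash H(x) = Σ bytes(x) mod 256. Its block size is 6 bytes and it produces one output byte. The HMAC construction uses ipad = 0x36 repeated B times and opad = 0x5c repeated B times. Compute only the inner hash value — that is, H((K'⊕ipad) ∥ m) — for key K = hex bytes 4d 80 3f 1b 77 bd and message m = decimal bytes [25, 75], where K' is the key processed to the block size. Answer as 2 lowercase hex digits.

Key hex bytes 4d 80 3f 1b 77 bd is exactly B = 6 bytes: K' = 4d 80 3f 1b 77 bd.
K' ⊕ ipad = 7b b6 09 2d 41 8b.
Inner input = 7b b6 09 2d 41 8b ∥ 19 4b.
Inner hash: sum = 123+182+9+45+65+139+25+75 = 663; mod 256 = 151 → 97.

97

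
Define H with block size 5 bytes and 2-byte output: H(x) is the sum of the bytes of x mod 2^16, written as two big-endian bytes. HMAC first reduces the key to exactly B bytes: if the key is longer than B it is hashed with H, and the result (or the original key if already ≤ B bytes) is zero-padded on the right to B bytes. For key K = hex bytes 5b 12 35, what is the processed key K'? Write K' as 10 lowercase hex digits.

Key hex bytes 5b 12 35 is 3 bytes ≤ B = 5; zero-pad to 5 bytes: K' = 5b 12 35 00 00.

5b12350000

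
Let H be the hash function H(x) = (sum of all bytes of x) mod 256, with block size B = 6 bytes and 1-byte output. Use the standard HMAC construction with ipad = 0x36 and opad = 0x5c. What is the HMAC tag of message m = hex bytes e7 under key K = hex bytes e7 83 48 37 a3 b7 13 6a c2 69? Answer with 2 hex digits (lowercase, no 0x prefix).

55

Key hex bytes e7 83 48 37 a3 b7 13 6a c2 69 is 10 bytes > B = 6, so hash it first: H(key) = eb, then zero-pad to 6 bytes: K' = eb 00 00 00 00 00.
K' ⊕ ipad = dd 36 36 36 36 36.  K' ⊕ opad = b7 5c 5c 5c 5c 5c.
Inner input = (K'⊕ipad) ∥ m = dd 36 36 36 36 36 ∥ e7.
Inner hash: sum = 221+54+54+54+54+54+231 = 722; mod 256 = 210 → d2.
Outer input = (K'⊕opad) ∥ inner = b7 5c 5c 5c 5c 5c ∥ d2.
Outer hash (tag): sum = 183+92+92+92+92+92+210 = 853; mod 256 = 85 → 55.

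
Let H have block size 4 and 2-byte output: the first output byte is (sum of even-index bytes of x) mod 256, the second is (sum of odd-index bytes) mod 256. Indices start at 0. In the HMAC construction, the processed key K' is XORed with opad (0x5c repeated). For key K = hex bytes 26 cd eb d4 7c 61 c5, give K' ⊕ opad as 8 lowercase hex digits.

Key hex bytes 26 cd eb d4 7c 61 c5 is 7 bytes > B = 4, so hash it first: H(key) = 52 02, then zero-pad to 4 bytes: K' = 52 02 00 00.
XOR each byte with 0x5c: 52⊕5c=0e, 02⊕5c=5e, 00⊕5c=5c, 00⊕5c=5c.

0e5e5c5c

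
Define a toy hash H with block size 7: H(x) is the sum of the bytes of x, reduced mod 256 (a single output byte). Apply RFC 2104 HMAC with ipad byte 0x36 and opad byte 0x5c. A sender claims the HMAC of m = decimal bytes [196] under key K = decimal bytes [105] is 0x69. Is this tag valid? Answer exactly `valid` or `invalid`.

Key decimal bytes [105] = 69 is 1 byte ≤ B = 7; zero-pad to 7 bytes: K' = 69 00 00 00 00 00 00.
K' ⊕ ipad = 5f 36 36 36 36 36 36; K' ⊕ opad = 35 5c 5c 5c 5c 5c 5c.
Inner hash: sum = 95+54+54+54+54+54+54+196 = 615; mod 256 = 103 → 67.
Outer hash (recomputed tag): sum = 53+92+92+92+92+92+92+103 = 708; mod 256 = 196 → c4.
Recomputed tag = c4; claimed = 69 → mismatch.

invalid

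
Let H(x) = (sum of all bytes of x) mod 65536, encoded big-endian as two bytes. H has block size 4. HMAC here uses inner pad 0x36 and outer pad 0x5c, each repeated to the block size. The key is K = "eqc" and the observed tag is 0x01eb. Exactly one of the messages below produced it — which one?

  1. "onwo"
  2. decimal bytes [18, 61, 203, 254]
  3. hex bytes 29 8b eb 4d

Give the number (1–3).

1

Key "eqc" = 65 71 63 is 3 bytes ≤ B = 4; zero-pad to 4 bytes: K' = 65 71 63 00.
K' ⊕ ipad = 53 47 55 36; K' ⊕ opad = 39 2d 3f 5c.
m1: inner = H(53 47 55 36 6f 6e 77 6f) = 02 e8; tag = H(39 2d 3f 5c 02 e8) = 01eb ← matches
m2: inner = H(53 47 55 36 12 3d cb fe) = 03 3d; tag = H(39 2d 3f 5c 03 3d) = 0141
m3: inner = H(53 47 55 36 29 8b eb 4d) = 03 11; tag = H(39 2d 3f 5c 03 11) = 0115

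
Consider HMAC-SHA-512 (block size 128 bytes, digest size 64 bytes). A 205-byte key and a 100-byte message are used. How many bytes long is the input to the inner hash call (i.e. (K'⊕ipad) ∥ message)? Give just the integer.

Key is 205 > 128 bytes, so it is hashed to 64 bytes then zero-padded to 128: |K'| = 128.
Inner input = (K'⊕ipad) ∥ m → 128 + 100 = 228 bytes.

228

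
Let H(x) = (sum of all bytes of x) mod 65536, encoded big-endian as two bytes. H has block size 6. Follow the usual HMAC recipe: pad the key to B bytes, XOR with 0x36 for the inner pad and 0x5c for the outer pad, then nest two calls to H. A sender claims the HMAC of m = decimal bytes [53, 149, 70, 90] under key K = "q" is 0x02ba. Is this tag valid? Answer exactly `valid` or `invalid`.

valid

Key "q" = 71 is 1 byte ≤ B = 6; zero-pad to 6 bytes: K' = 71 00 00 00 00 00.
K' ⊕ ipad = 47 36 36 36 36 36; K' ⊕ opad = 2d 5c 5c 5c 5c 5c.
Inner hash: sum = 71+54+54+54+54+54+53+149+70+90 = 703 → 02 bf.
Outer hash (recomputed tag): sum = 45+92+92+92+92+92+2+191 = 698 → 02 ba.
Recomputed tag = 02ba; claimed = 02ba → match.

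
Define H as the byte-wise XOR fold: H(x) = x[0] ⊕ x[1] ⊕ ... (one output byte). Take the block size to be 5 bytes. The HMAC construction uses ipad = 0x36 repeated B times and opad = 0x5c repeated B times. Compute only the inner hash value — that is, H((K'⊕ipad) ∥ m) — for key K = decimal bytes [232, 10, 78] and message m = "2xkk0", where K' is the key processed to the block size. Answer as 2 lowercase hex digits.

e0

Key decimal bytes [232, 10, 78] = e8 0a 4e is 3 bytes ≤ B = 5; zero-pad to 5 bytes: K' = e8 0a 4e 00 00.
K' ⊕ ipad = de 3c 78 36 36.
Inner input = de 3c 78 36 36 ∥ 32 78 6b 6b 30.
Inner hash: XOR de⊕3c⊕78⊕36⊕36⊕32⊕78⊕6b⊕6b⊕30 = e0.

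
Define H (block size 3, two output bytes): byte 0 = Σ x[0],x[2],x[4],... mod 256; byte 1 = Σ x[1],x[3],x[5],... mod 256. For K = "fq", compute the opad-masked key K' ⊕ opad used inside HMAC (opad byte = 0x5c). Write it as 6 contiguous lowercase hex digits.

Key "fq" = 66 71 is 2 bytes ≤ B = 3; zero-pad to 3 bytes: K' = 66 71 00.
XOR each byte with 0x5c: 66⊕5c=3a, 71⊕5c=2d, 00⊕5c=5c.

3a2d5c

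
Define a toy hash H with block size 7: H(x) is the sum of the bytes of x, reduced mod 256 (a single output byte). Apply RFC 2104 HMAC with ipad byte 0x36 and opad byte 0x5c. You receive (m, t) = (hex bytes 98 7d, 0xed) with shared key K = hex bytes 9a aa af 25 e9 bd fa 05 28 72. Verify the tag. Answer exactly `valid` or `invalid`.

Key hex bytes 9a aa af 25 e9 bd fa 05 28 72 is 10 bytes > B = 7, so hash it first: H(key) = 57, then zero-pad to 7 bytes: K' = 57 00 00 00 00 00 00.
K' ⊕ ipad = 61 36 36 36 36 36 36; K' ⊕ opad = 0b 5c 5c 5c 5c 5c 5c.
Inner hash: sum = 97+54+54+54+54+54+54+152+125 = 698; mod 256 = 186 → ba.
Outer hash (recomputed tag): sum = 11+92+92+92+92+92+92+186 = 749; mod 256 = 237 → ed.
Recomputed tag = ed; claimed = ed → match.

valid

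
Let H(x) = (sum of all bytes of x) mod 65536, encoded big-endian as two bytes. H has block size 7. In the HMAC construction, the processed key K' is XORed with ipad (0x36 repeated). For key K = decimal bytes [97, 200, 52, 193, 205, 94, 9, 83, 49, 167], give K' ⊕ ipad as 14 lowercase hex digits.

Key decimal bytes [97, 200, 52, 193, 205, 94, 9, 83, 49, 167] = 61 c8 34 c1 cd 5e 09 53 31 a7 is 10 bytes > B = 7, so hash it first: H(key) = 04 7d, then zero-pad to 7 bytes: K' = 04 7d 00 00 00 00 00.
XOR each byte with 0x36: 04⊕36=32, 7d⊕36=4b, 00⊕36=36, 00⊕36=36, 00⊕36=36, 00⊕36=36, 00⊕36=36.

324b3636363636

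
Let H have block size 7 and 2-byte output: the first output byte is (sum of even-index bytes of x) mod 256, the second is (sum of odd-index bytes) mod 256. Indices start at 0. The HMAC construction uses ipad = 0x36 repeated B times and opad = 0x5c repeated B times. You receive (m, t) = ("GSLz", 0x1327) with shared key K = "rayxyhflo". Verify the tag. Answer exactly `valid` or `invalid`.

Key "rayxyhflo" = 72 61 79 78 79 68 66 6c 6f is 9 bytes > B = 7, so hash it first: H(key) = 39 ad, then zero-pad to 7 bytes: K' = 39 ad 00 00 00 00 00.
K' ⊕ ipad = 0f 9b 36 36 36 36 36; K' ⊕ opad = 65 f1 5c 5c 5c 5c 5c.
Inner hash: even-index sum = 382 mod 256 = 126; odd-index sum = 410 mod 256 = 154 → 7e 9a.
Outer hash (recomputed tag): even-index sum = 531 mod 256 = 19; odd-index sum = 551 mod 256 = 39 → 13 27.
Recomputed tag = 1327; claimed = 1327 → match.

valid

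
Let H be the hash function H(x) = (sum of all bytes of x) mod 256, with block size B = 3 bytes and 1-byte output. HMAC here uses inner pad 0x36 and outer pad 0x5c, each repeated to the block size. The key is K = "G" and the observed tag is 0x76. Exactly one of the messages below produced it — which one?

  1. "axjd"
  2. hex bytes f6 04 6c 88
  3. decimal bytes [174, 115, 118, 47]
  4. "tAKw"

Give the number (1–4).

3

Key "G" = 47 is 1 byte ≤ B = 3; zero-pad to 3 bytes: K' = 47 00 00.
K' ⊕ ipad = 71 36 36; K' ⊕ opad = 1b 5c 5c.
m1: inner = H(71 36 36 61 78 6a 64) = 84; tag = H(1b 5c 5c 84) = 57
m2: inner = H(71 36 36 f6 04 6c 88) = cb; tag = H(1b 5c 5c cb) = 9e
m3: inner = H(71 36 36 ae 73 76 2f) = a3; tag = H(1b 5c 5c a3) = 76 ← matches
m4: inner = H(71 36 36 74 41 4b 77) = 54; tag = H(1b 5c 5c 54) = 27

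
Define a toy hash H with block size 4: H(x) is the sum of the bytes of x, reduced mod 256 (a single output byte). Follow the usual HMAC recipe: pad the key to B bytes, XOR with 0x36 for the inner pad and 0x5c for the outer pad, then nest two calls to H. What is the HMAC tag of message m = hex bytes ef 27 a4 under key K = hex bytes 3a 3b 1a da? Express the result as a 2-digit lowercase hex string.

84

Key hex bytes 3a 3b 1a da is exactly B = 4 bytes: K' = 3a 3b 1a da.
K' ⊕ ipad = 0c 0d 2c ec.  K' ⊕ opad = 66 67 46 86.
Inner input = (K'⊕ipad) ∥ m = 0c 0d 2c ec ∥ ef 27 a4.
Inner hash: sum = 12+13+44+236+239+39+164 = 747; mod 256 = 235 → eb.
Outer input = (K'⊕opad) ∥ inner = 66 67 46 86 ∥ eb.
Outer hash (tag): sum = 102+103+70+134+235 = 644; mod 256 = 132 → 84.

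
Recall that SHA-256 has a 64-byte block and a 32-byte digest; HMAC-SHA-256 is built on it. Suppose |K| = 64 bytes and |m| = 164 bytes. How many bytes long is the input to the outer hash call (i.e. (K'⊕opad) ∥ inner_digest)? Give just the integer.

Key is 64 ≤ 64 bytes, zero-padded: |K'| = 64.
Outer input = (K'⊕opad) ∥ H(inner) → 64 + 32 = 96 bytes.

96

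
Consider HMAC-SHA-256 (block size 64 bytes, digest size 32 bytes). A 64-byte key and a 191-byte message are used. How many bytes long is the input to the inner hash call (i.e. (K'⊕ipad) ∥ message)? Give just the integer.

255

Key is 64 ≤ 64 bytes, zero-padded: |K'| = 64.
Inner input = (K'⊕ipad) ∥ m → 64 + 191 = 255 bytes.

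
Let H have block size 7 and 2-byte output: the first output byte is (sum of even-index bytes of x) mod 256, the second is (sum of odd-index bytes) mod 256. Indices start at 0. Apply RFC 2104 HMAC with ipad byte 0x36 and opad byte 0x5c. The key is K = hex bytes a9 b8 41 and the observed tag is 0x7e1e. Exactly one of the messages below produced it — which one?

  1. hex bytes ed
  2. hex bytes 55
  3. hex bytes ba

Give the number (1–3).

Key hex bytes a9 b8 41 is 3 bytes ≤ B = 7; zero-pad to 7 bytes: K' = a9 b8 41 00 00 00 00.
K' ⊕ ipad = 9f 8e 77 36 36 36 36; K' ⊕ opad = f5 e4 1d 5c 5c 5c 5c.
m1: inner = H(9f 8e 77 36 36 36 36 ed) = 82 e7; tag = H(f5 e4 1d 5c 5c 5c 5c 82 e7) = b11e
m2: inner = H(9f 8e 77 36 36 36 36 55) = 82 4f; tag = H(f5 e4 1d 5c 5c 5c 5c 82 4f) = 191e
m3: inner = H(9f 8e 77 36 36 36 36 ba) = 82 b4; tag = H(f5 e4 1d 5c 5c 5c 5c 82 b4) = 7e1e ← matches

3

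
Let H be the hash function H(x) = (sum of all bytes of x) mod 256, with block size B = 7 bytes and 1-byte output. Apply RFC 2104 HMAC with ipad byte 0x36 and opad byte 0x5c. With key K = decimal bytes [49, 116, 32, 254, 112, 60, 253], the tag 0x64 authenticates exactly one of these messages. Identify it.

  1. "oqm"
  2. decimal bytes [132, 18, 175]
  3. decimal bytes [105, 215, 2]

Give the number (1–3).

3

Key decimal bytes [49, 116, 32, 254, 112, 60, 253] = 31 74 20 fe 70 3c fd is exactly B = 7 bytes: K' = 31 74 20 fe 70 3c fd.
K' ⊕ ipad = 07 42 16 c8 46 0a cb; K' ⊕ opad = 6d 28 7c a2 2c 60 a1.
m1: inner = H(07 42 16 c8 46 0a cb 6f 71 6d) = 8f; tag = H(6d 28 7c a2 2c 60 a1 8f) = 6f
m2: inner = H(07 42 16 c8 46 0a cb 84 12 af) = 87; tag = H(6d 28 7c a2 2c 60 a1 87) = 67
m3: inner = H(07 42 16 c8 46 0a cb 69 d7 02) = 84; tag = H(6d 28 7c a2 2c 60 a1 84) = 64 ← matches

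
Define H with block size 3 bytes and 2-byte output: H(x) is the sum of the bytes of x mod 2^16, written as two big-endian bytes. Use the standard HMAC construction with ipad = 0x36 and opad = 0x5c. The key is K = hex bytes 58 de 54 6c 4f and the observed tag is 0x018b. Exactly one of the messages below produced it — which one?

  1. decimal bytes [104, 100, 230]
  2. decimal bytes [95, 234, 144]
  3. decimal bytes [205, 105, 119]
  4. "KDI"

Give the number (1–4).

2

Key hex bytes 58 de 54 6c 4f is 5 bytes > B = 3, so hash it first: H(key) = 02 45, then zero-pad to 3 bytes: K' = 02 45 00.
K' ⊕ ipad = 34 73 36; K' ⊕ opad = 5e 19 5c.
m1: inner = H(34 73 36 68 64 e6) = 02 8f; tag = H(5e 19 5c 02 8f) = 0164
m2: inner = H(34 73 36 5f ea 90) = 02 b6; tag = H(5e 19 5c 02 b6) = 018b ← matches
m3: inner = H(34 73 36 cd 69 77) = 02 8a; tag = H(5e 19 5c 02 8a) = 015f
m4: inner = H(34 73 36 4b 44 49) = 01 b5; tag = H(5e 19 5c 01 b5) = 0189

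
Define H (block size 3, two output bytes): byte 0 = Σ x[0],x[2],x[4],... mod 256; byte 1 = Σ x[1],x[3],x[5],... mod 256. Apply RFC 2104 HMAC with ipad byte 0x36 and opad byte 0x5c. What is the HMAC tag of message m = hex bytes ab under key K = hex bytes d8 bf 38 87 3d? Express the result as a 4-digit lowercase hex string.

Key hex bytes d8 bf 38 87 3d is 5 bytes > B = 3, so hash it first: H(key) = 4d 46, then zero-pad to 3 bytes: K' = 4d 46 00.
K' ⊕ ipad = 7b 70 36.  K' ⊕ opad = 11 1a 5c.
Inner input = (K'⊕ipad) ∥ m = 7b 70 36 ∥ ab.
Inner hash: even-index sum = 177 mod 256 = 177; odd-index sum = 283 mod 256 = 27 → b1 1b.
Outer input = (K'⊕opad) ∥ inner = 11 1a 5c ∥ b1 1b.
Outer hash (tag): even-index sum = 136 mod 256 = 136; odd-index sum = 203 mod 256 = 203 → 88 cb.

88cb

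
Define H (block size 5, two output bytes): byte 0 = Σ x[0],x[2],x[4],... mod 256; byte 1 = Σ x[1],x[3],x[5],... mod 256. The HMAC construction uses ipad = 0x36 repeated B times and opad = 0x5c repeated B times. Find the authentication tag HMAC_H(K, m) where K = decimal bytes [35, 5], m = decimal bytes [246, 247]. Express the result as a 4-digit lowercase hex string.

Key decimal bytes [35, 5] = 23 05 is 2 bytes ≤ B = 5; zero-pad to 5 bytes: K' = 23 05 00 00 00.
K' ⊕ ipad = 15 33 36 36 36.  K' ⊕ opad = 7f 59 5c 5c 5c.
Inner input = (K'⊕ipad) ∥ m = 15 33 36 36 36 ∥ f6 f7.
Inner hash: even-index sum = 376 mod 256 = 120; odd-index sum = 351 mod 256 = 95 → 78 5f.
Outer input = (K'⊕opad) ∥ inner = 7f 59 5c 5c 5c ∥ 78 5f.
Outer hash (tag): even-index sum = 406 mod 256 = 150; odd-index sum = 301 mod 256 = 45 → 96 2d.

962d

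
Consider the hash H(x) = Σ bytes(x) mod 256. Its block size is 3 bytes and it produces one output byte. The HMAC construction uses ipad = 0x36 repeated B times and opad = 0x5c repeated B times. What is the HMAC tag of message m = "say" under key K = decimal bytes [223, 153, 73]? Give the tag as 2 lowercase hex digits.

c1

Key decimal bytes [223, 153, 73] = df 99 49 is exactly B = 3 bytes: K' = df 99 49.
K' ⊕ ipad = e9 af 7f.  K' ⊕ opad = 83 c5 15.
Inner input = (K'⊕ipad) ∥ m = e9 af 7f ∥ 73 61 79.
Inner hash: sum = 233+175+127+115+97+121 = 868; mod 256 = 100 → 64.
Outer input = (K'⊕opad) ∥ inner = 83 c5 15 ∥ 64.
Outer hash (tag): sum = 131+197+21+100 = 449; mod 256 = 193 → c1.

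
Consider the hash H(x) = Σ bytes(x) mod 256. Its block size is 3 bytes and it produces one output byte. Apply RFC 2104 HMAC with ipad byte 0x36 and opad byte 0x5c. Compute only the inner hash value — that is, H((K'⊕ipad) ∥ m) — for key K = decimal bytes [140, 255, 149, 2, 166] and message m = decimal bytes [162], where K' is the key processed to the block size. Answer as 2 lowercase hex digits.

0c

Key decimal bytes [140, 255, 149, 2, 166] = 8c ff 95 02 a6 is 5 bytes > B = 3, so hash it first: H(key) = c8, then zero-pad to 3 bytes: K' = c8 00 00.
K' ⊕ ipad = fe 36 36.
Inner input = fe 36 36 ∥ a2.
Inner hash: sum = 254+54+54+162 = 524; mod 256 = 12 → 0c.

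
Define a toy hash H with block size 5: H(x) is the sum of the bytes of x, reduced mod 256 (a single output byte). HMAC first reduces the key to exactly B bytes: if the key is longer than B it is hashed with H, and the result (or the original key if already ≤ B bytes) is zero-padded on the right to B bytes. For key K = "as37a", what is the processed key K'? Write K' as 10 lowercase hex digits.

Key "as37a" = 61 73 33 37 61 is exactly B = 5 bytes: K' = 61 73 33 37 61.

6173333761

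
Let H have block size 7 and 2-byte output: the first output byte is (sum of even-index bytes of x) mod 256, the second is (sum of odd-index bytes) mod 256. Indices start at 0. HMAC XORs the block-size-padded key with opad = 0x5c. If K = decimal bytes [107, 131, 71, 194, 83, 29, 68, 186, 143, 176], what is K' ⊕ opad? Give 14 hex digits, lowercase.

84905c5c5c5c5c

Key decimal bytes [107, 131, 71, 194, 83, 29, 68, 186, 143, 176] = 6b 83 47 c2 53 1d 44 ba 8f b0 is 10 bytes > B = 7, so hash it first: H(key) = d8 cc, then zero-pad to 7 bytes: K' = d8 cc 00 00 00 00 00.
XOR each byte with 0x5c: d8⊕5c=84, cc⊕5c=90, 00⊕5c=5c, 00⊕5c=5c, 00⊕5c=5c, 00⊕5c=5c, 00⊕5c=5c.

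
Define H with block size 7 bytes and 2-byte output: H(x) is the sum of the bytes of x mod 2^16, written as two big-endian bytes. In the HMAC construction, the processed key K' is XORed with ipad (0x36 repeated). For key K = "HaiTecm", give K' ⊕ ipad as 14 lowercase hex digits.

Key "HaiTecm" = 48 61 69 54 65 63 6d is exactly B = 7 bytes: K' = 48 61 69 54 65 63 6d.
XOR each byte with 0x36: 48⊕36=7e, 61⊕36=57, 69⊕36=5f, 54⊕36=62, 65⊕36=53, 63⊕36=55, 6d⊕36=5b.

7e575f6253555b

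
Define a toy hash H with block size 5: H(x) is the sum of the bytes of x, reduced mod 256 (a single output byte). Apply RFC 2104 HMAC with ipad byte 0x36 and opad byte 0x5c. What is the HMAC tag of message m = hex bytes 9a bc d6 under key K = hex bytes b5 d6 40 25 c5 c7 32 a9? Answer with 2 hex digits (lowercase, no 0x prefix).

Key hex bytes b5 d6 40 25 c5 c7 32 a9 is 8 bytes > B = 5, so hash it first: H(key) = 57, then zero-pad to 5 bytes: K' = 57 00 00 00 00.
K' ⊕ ipad = 61 36 36 36 36.  K' ⊕ opad = 0b 5c 5c 5c 5c.
Inner input = (K'⊕ipad) ∥ m = 61 36 36 36 36 ∥ 9a bc d6.
Inner hash: sum = 97+54+54+54+54+154+188+214 = 869; mod 256 = 101 → 65.
Outer input = (K'⊕opad) ∥ inner = 0b 5c 5c 5c 5c ∥ 65.
Outer hash (tag): sum = 11+92+92+92+92+101 = 480; mod 256 = 224 → e0.

e0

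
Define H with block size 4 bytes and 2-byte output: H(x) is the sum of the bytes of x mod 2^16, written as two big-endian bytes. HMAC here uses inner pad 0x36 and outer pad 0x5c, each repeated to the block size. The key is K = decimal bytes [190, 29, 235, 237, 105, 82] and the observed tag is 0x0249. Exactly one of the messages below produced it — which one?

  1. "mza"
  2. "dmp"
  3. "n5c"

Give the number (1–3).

3

Key decimal bytes [190, 29, 235, 237, 105, 82] = be 1d eb ed 69 52 is 6 bytes > B = 4, so hash it first: H(key) = 03 6e, then zero-pad to 4 bytes: K' = 03 6e 00 00.
K' ⊕ ipad = 35 58 36 36; K' ⊕ opad = 5f 32 5c 5c.
m1: inner = H(35 58 36 36 6d 7a 61) = 02 41; tag = H(5f 32 5c 5c 02 41) = 018c
m2: inner = H(35 58 36 36 64 6d 70) = 02 3a; tag = H(5f 32 5c 5c 02 3a) = 0185
m3: inner = H(35 58 36 36 6e 35 63) = 01 ff; tag = H(5f 32 5c 5c 01 ff) = 0249 ← matches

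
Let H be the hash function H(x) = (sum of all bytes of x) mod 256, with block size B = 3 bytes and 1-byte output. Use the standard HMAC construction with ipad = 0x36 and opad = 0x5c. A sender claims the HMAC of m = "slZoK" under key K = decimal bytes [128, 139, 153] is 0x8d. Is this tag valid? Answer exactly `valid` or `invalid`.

valid

Key decimal bytes [128, 139, 153] = 80 8b 99 is exactly B = 3 bytes: K' = 80 8b 99.
K' ⊕ ipad = b6 bd af; K' ⊕ opad = dc d7 c5.
Inner hash: sum = 182+189+175+115+108+90+111+75 = 1045; mod 256 = 21 → 15.
Outer hash (recomputed tag): sum = 220+215+197+21 = 653; mod 256 = 141 → 8d.
Recomputed tag = 8d; claimed = 8d → match.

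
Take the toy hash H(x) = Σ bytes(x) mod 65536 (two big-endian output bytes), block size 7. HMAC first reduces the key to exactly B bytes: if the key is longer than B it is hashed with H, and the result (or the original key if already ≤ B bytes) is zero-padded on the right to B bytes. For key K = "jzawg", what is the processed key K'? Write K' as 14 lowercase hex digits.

6a7a6177670000

Key "jzawg" = 6a 7a 61 77 67 is 5 bytes ≤ B = 7; zero-pad to 7 bytes: K' = 6a 7a 61 77 67 00 00.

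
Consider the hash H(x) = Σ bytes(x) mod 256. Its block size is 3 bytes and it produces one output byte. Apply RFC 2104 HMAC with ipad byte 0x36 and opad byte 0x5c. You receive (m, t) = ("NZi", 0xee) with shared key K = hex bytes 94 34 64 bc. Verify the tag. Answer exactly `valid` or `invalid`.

invalid

Key hex bytes 94 34 64 bc is 4 bytes > B = 3, so hash it first: H(key) = e8, then zero-pad to 3 bytes: K' = e8 00 00.
K' ⊕ ipad = de 36 36; K' ⊕ opad = b4 5c 5c.
Inner hash: sum = 222+54+54+78+90+105 = 603; mod 256 = 91 → 5b.
Outer hash (recomputed tag): sum = 180+92+92+91 = 455; mod 256 = 199 → c7.
Recomputed tag = c7; claimed = ee → mismatch.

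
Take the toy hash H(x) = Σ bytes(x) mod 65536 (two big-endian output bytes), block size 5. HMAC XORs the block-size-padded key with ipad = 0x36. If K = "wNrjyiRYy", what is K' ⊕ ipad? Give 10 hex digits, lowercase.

3591363636

Key "wNrjyiRYy" = 77 4e 72 6a 79 69 52 59 79 is 9 bytes > B = 5, so hash it first: H(key) = 03 a7, then zero-pad to 5 bytes: K' = 03 a7 00 00 00.
XOR each byte with 0x36: 03⊕36=35, a7⊕36=91, 00⊕36=36, 00⊕36=36, 00⊕36=36.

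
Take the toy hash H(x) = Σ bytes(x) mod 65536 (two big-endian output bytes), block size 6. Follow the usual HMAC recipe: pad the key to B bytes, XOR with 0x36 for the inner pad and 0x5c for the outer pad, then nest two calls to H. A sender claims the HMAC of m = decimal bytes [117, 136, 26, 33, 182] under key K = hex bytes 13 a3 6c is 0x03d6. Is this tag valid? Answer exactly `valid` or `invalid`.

Key hex bytes 13 a3 6c is 3 bytes ≤ B = 6; zero-pad to 6 bytes: K' = 13 a3 6c 00 00 00.
K' ⊕ ipad = 25 95 5a 36 36 36; K' ⊕ opad = 4f ff 30 5c 5c 5c.
Inner hash: sum = 37+149+90+54+54+54+117+136+26+33+182 = 932 → 03 a4.
Outer hash (recomputed tag): sum = 79+255+48+92+92+92+3+164 = 825 → 03 39.
Recomputed tag = 0339; claimed = 03d6 → mismatch.

invalid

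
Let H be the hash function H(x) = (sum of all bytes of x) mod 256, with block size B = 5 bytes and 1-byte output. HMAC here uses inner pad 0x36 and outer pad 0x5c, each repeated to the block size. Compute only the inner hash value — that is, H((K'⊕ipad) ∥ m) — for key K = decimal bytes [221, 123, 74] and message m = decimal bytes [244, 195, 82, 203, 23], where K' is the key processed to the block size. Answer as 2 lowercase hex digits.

Key decimal bytes [221, 123, 74] = dd 7b 4a is 3 bytes ≤ B = 5; zero-pad to 5 bytes: K' = dd 7b 4a 00 00.
K' ⊕ ipad = eb 4d 7c 36 36.
Inner input = eb 4d 7c 36 36 ∥ f4 c3 52 cb 17.
Inner hash: sum = 235+77+124+54+54+244+195+82+203+23 = 1291; mod 256 = 11 → 0b.

0b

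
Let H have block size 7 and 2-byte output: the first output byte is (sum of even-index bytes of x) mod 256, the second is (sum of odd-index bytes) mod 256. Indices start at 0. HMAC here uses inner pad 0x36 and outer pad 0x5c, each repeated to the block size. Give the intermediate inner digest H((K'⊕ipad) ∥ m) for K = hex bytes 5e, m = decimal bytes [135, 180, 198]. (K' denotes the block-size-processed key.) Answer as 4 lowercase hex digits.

Key hex bytes 5e is 1 byte ≤ B = 7; zero-pad to 7 bytes: K' = 5e 00 00 00 00 00 00.
K' ⊕ ipad = 68 36 36 36 36 36 36.
Inner input = 68 36 36 36 36 36 36 ∥ 87 b4 c6.
Inner hash: even-index sum = 446 mod 256 = 190; odd-index sum = 495 mod 256 = 239 → be ef.

beef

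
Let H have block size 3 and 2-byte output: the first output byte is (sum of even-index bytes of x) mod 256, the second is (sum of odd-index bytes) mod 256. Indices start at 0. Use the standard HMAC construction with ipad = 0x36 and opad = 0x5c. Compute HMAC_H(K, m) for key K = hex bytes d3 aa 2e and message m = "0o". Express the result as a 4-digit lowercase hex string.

Key hex bytes d3 aa 2e is exactly B = 3 bytes: K' = d3 aa 2e.
K' ⊕ ipad = e5 9c 18.  K' ⊕ opad = 8f f6 72.
Inner input = (K'⊕ipad) ∥ m = e5 9c 18 ∥ 30 6f.
Inner hash: even-index sum = 364 mod 256 = 108; odd-index sum = 204 mod 256 = 204 → 6c cc.
Outer input = (K'⊕opad) ∥ inner = 8f f6 72 ∥ 6c cc.
Outer hash (tag): even-index sum = 461 mod 256 = 205; odd-index sum = 354 mod 256 = 98 → cd 62.

cd62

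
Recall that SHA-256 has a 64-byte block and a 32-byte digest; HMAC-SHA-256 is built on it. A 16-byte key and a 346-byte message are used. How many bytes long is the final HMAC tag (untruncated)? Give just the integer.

The tag is one SHA-256 digest: 32 bytes.

32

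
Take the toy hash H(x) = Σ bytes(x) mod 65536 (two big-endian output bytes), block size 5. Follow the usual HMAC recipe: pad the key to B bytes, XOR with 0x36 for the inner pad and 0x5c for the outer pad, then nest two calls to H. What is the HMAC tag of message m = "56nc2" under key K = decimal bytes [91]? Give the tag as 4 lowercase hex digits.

022c

Key decimal bytes [91] = 5b is 1 byte ≤ B = 5; zero-pad to 5 bytes: K' = 5b 00 00 00 00.
K' ⊕ ipad = 6d 36 36 36 36.  K' ⊕ opad = 07 5c 5c 5c 5c.
Inner input = (K'⊕ipad) ∥ m = 6d 36 36 36 36 ∥ 35 36 6e 63 32.
Inner hash: sum = 109+54+54+54+54+53+54+110+99+50 = 691 → 02 b3.
Outer input = (K'⊕opad) ∥ inner = 07 5c 5c 5c 5c ∥ 02 b3.
Outer hash (tag): sum = 7+92+92+92+92+2+179 = 556 → 02 2c.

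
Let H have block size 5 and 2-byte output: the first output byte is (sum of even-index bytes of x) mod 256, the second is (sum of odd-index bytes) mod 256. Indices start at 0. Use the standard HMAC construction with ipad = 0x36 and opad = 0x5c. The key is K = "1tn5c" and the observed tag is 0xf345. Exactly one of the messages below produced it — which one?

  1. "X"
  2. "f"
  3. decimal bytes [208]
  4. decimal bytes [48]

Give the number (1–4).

Key "1tn5c" = 31 74 6e 35 63 is exactly B = 5 bytes: K' = 31 74 6e 35 63.
K' ⊕ ipad = 07 42 58 03 55; K' ⊕ opad = 6d 28 32 69 3f.
m1: inner = H(07 42 58 03 55 58) = b4 9d; tag = H(6d 28 32 69 3f b4 9d) = 7b45
m2: inner = H(07 42 58 03 55 66) = b4 ab; tag = H(6d 28 32 69 3f b4 ab) = 8945
m3: inner = H(07 42 58 03 55 d0) = b4 15; tag = H(6d 28 32 69 3f b4 15) = f345 ← matches
m4: inner = H(07 42 58 03 55 30) = b4 75; tag = H(6d 28 32 69 3f b4 75) = 5345

3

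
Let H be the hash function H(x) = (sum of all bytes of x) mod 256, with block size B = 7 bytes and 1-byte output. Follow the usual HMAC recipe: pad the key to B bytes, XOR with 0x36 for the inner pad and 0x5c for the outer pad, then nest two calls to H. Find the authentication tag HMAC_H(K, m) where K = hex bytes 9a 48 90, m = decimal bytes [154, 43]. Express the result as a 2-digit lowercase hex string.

Key hex bytes 9a 48 90 is 3 bytes ≤ B = 7; zero-pad to 7 bytes: K' = 9a 48 90 00 00 00 00.
K' ⊕ ipad = ac 7e a6 36 36 36 36.  K' ⊕ opad = c6 14 cc 5c 5c 5c 5c.
Inner input = (K'⊕ipad) ∥ m = ac 7e a6 36 36 36 36 ∥ 9a 2b.
Inner hash: sum = 172+126+166+54+54+54+54+154+43 = 877; mod 256 = 109 → 6d.
Outer input = (K'⊕opad) ∥ inner = c6 14 cc 5c 5c 5c 5c ∥ 6d.
Outer hash (tag): sum = 198+20+204+92+92+92+92+109 = 899; mod 256 = 131 → 83.

83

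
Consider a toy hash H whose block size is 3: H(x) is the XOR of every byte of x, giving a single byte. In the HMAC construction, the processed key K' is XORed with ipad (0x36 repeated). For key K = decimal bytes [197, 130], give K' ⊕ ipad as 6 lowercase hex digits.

Key decimal bytes [197, 130] = c5 82 is 2 bytes ≤ B = 3; zero-pad to 3 bytes: K' = c5 82 00.
XOR each byte with 0x36: c5⊕36=f3, 82⊕36=b4, 00⊕36=36.

f3b436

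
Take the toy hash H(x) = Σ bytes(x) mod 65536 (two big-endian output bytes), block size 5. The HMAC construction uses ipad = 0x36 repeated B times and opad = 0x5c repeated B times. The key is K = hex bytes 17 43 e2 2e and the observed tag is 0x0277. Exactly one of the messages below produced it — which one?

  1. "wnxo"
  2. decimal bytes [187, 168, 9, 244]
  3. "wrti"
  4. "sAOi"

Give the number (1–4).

3

Key hex bytes 17 43 e2 2e is 4 bytes ≤ B = 5; zero-pad to 5 bytes: K' = 17 43 e2 2e 00.
K' ⊕ ipad = 21 75 d4 18 36; K' ⊕ opad = 4b 1f be 72 5c.
m1: inner = H(21 75 d4 18 36 77 6e 78 6f) = 03 84; tag = H(4b 1f be 72 5c 03 84) = 027d
m2: inner = H(21 75 d4 18 36 bb a8 09 f4) = 04 18; tag = H(4b 1f be 72 5c 04 18) = 0212
m3: inner = H(21 75 d4 18 36 77 72 74 69) = 03 7e; tag = H(4b 1f be 72 5c 03 7e) = 0277 ← matches
m4: inner = H(21 75 d4 18 36 73 41 4f 69) = 03 24; tag = H(4b 1f be 72 5c 03 24) = 021d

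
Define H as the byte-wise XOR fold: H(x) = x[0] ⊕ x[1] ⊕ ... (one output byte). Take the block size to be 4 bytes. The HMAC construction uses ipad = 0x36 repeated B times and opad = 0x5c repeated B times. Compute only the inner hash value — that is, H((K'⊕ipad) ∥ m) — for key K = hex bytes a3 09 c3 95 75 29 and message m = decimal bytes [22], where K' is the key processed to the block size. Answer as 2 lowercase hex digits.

Key hex bytes a3 09 c3 95 75 29 is 6 bytes > B = 4, so hash it first: H(key) = a0, then zero-pad to 4 bytes: K' = a0 00 00 00.
K' ⊕ ipad = 96 36 36 36.
Inner input = 96 36 36 36 ∥ 16.
Inner hash: XOR 96⊕36⊕36⊕36⊕16 = b6.

b6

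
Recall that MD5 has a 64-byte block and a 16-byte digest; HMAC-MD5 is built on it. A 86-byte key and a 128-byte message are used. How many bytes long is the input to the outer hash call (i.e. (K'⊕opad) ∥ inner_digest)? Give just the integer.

80

Key is 86 > 64 bytes, so it is hashed to 16 bytes then zero-padded to 64: |K'| = 64.
Outer input = (K'⊕opad) ∥ H(inner) → 64 + 16 = 80 bytes.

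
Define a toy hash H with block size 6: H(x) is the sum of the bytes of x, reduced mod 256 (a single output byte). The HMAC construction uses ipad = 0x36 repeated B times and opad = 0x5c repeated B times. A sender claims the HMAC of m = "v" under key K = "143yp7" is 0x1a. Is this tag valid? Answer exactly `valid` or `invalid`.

Key "143yp7" = 31 34 33 79 70 37 is exactly B = 6 bytes: K' = 31 34 33 79 70 37.
K' ⊕ ipad = 07 02 05 4f 46 01; K' ⊕ opad = 6d 68 6f 25 2c 6b.
Inner hash: sum = 7+2+5+79+70+1+118 = 282; mod 256 = 26 → 1a.
Outer hash (recomputed tag): sum = 109+104+111+37+44+107+26 = 538; mod 256 = 26 → 1a.
Recomputed tag = 1a; claimed = 1a → match.

valid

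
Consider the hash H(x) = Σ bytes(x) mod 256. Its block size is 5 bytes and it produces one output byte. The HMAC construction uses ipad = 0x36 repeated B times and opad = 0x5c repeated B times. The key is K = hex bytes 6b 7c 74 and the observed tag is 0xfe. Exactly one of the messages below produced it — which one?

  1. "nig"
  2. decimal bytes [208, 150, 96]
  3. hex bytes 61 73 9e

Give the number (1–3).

3

Key hex bytes 6b 7c 74 is 3 bytes ≤ B = 5; zero-pad to 5 bytes: K' = 6b 7c 74 00 00.
K' ⊕ ipad = 5d 4a 42 36 36; K' ⊕ opad = 37 20 28 5c 5c.
m1: inner = H(5d 4a 42 36 36 6e 69 67) = 93; tag = H(37 20 28 5c 5c 93) = ca
m2: inner = H(5d 4a 42 36 36 d0 96 60) = 1b; tag = H(37 20 28 5c 5c 1b) = 52
m3: inner = H(5d 4a 42 36 36 61 73 9e) = c7; tag = H(37 20 28 5c 5c c7) = fe ← matches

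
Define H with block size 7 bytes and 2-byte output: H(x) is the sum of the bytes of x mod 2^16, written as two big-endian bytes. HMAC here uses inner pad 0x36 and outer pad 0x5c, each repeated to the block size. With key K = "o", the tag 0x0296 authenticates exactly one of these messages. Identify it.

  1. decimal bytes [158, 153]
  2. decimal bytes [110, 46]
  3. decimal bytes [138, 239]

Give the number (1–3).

2

Key "o" = 6f is 1 byte ≤ B = 7; zero-pad to 7 bytes: K' = 6f 00 00 00 00 00 00.
K' ⊕ ipad = 59 36 36 36 36 36 36; K' ⊕ opad = 33 5c 5c 5c 5c 5c 5c.
m1: inner = H(59 36 36 36 36 36 36 9e 99) = 02 d4; tag = H(33 5c 5c 5c 5c 5c 5c 02 d4) = 0331
m2: inner = H(59 36 36 36 36 36 36 6e 2e) = 02 39; tag = H(33 5c 5c 5c 5c 5c 5c 02 39) = 0296 ← matches
m3: inner = H(59 36 36 36 36 36 36 8a ef) = 03 16; tag = H(33 5c 5c 5c 5c 5c 5c 03 16) = 0274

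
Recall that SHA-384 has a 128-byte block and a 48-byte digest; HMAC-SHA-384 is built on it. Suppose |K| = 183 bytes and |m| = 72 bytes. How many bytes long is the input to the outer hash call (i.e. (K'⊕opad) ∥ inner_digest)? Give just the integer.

Key is 183 > 128 bytes, so it is hashed to 48 bytes then zero-padded to 128: |K'| = 128.
Outer input = (K'⊕opad) ∥ H(inner) → 128 + 48 = 176 bytes.

176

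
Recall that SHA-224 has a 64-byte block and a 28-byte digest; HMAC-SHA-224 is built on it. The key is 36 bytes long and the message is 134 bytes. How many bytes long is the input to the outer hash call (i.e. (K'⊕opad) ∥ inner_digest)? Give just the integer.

Key is 36 ≤ 64 bytes, zero-padded: |K'| = 64.
Outer input = (K'⊕opad) ∥ H(inner) → 64 + 28 = 92 bytes.

92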